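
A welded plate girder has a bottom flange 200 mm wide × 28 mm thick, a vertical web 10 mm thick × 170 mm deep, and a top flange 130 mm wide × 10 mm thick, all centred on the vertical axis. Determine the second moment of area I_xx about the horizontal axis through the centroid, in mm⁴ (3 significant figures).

I_xx ≈ 4.76 × 10⁷ mm⁴

Treat the section as a set of non-overlapping primitives; coordinates are from the bounding-box lower-left.
Bottom plate: 200 × 28, A = 5 600 mm², y = 14 mm, Ī = 365 867 mm⁴.
Web plate: 10 × 170, A = 1 700 mm², y = 113 mm, Ī = 4 094 167 mm⁴.
Top plate: 130 × 10, A = 1 300 mm², y = 203 mm, Ī = 10 833 mm⁴.
Centroid: ȳ = ΣA·y / ΣA = 62.14 mm.
Transfer each piece to the horizontal axis through the centroid using Ī + A·d² with d = y − 62.14:
  bottom plate: d = -48.14 mm → contributes +13 343 390 mm⁴
  web plate: d = 50.86 mm → contributes +8 491 704 mm⁴
  top plate: d = 140.86 mm → contributes +25 805 005 mm⁴
Total I = 47 640 099 mm⁴.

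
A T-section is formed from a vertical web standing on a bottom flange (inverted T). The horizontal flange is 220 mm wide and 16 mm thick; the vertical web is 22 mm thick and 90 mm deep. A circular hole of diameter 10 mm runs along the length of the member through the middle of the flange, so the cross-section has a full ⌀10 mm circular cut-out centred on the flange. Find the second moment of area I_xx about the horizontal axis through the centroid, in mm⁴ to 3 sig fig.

I_xx ≈ 4.94 × 10⁶ mm⁴

Break the section into simple shapes (no overlaps), measuring from the bottom-left corner of the bounding box.
Flange: 220 × 16, A = 3 520 mm², y = 8 mm, Ī = 75 093 mm⁴.
Web: 22 × 90, A = 1 980 mm², y = 61 mm, Ī = 1 336 500 mm⁴.
Hole (subtracted): ⌀10, A = 78.54 mm², y = 8 mm, Ī = 490.87 mm⁴.
Centroid: ȳ = ΣA·y / ΣA = 27.356 mm.
Transfer each piece to the horizontal axis through the centroid using Ī + A·d² with d = y − 27.356:
  flange: d = -19.356 mm → contributes +1 393 934 mm⁴
  web: d = 33.644 mm → contributes +3 577 645 mm⁴
  hole: d = -19.356 mm → contributes −29 917 mm⁴
Total I = 4 941 661 mm⁴.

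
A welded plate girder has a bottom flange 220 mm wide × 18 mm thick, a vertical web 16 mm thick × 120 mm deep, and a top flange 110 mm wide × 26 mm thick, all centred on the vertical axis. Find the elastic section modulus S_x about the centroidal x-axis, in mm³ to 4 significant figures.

S_x ≈ 3.876 × 10⁵ mm³

Treat the section as a set of non-overlapping primitives; coordinates are from the bounding-box lower-left.
Bottom plate: 220 × 18, A = 3 960 mm², y = 9 mm, Ī = 106 920 mm⁴.
Web plate: 16 × 120, A = 1 920 mm², y = 78 mm, Ī = 2 304 000 mm⁴.
Top plate: 110 × 26, A = 2 860 mm², y = 151 mm, Ī = 161 113 mm⁴.
Centroid: ȳ = ΣA·y / ΣA = 70.6247 mm.
Transfer each piece to the centroidal x-axis using Ī + A·d² with d = y − 70.6247:
  bottom plate: d = -61.6247 mm → contributes +15 145 437 mm⁴
  web plate: d = 7.37529 mm → contributes +2 408 438 mm⁴
  top plate: d = 80.3753 mm → contributes +18 637 247 mm⁴
Total I = 36 191 122 mm⁴.
Extreme fibre distance c = 93.3753 mm; S = I/c = 387 588 mm³.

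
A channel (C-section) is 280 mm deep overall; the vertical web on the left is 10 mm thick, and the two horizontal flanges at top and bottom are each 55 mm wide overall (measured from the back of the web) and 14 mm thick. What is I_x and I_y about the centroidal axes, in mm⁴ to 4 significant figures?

I_x ≈ 4.060 × 10⁷ mm⁴, I_y ≈ 8.931 × 10⁵ mm⁴

Split into non-overlapping primitives; take the origin at the lower-left of the bounding box.
Web: 10 × 280, A = 2 800 mm², y = 140 mm, Ī = 18 293 333 mm⁴.
Top flange (beyond web): 45 × 14, A = 630 mm², y = 273 mm, Ī = 10 290 mm⁴.
Bottom flange (beyond web): 45 × 14, A = 630 mm², y = 7 mm, Ī = 10 290 mm⁴.
By symmetry the centroid is at mid-height, ȳ = 140 mm.
Transfer each piece to the centroidal x-axis using Ī + A·d² with d = y − 140:
  web: d = 0 mm → contributes +18 293 333 mm⁴
  top flange (beyond web): d = 133 mm → contributes +11 154 360 mm⁴
  bottom flange (beyond web): d = -133 mm → contributes +11 154 360 mm⁴
Total I = 40 602 053 mm⁴.
For the y-axis: x̄ = 13.5345 mm.
Repeating about the centroidal y-axis gives I_y = 893 114 mm⁴.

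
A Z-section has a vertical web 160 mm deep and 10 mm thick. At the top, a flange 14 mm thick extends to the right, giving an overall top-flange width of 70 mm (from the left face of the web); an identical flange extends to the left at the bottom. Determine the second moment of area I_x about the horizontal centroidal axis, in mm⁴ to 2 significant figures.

I_x ≈ 1.2 × 10⁷ mm⁴

Treat the section as a set of non-overlapping primitives; coordinates are from the bounding-box lower-left.
Web: 10 × 160, A = 1 600 mm², y = 80 mm, Ī = 3 413 333 mm⁴.
Top flange (beyond web): 60 × 14, A = 840 mm², y = 153 mm, Ī = 13 720 mm⁴.
Bottom flange (beyond web): 60 × 14, A = 840 mm², y = 7 mm, Ī = 13 720 mm⁴.
Centroid: ȳ = ΣA·y / ΣA = 80 mm.
Transfer each piece to the horizontal centroidal axis using Ī + A·d² with d = y − 80:
  web: d = 0 mm → contributes +3 413 333 mm⁴
  top flange (beyond web): d = 73 mm → contributes +4 490 080 mm⁴
  bottom flange (beyond web): d = -73 mm → contributes +4 490 080 mm⁴
Total I = 12 393 493 mm⁴.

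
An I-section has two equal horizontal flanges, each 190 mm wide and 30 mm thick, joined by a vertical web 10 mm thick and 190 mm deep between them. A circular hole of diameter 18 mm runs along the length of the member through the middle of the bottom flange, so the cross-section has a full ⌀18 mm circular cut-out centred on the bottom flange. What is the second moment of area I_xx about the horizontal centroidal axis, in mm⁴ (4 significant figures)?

Split into non-overlapping primitives; take the origin at the lower-left of the bounding box.
Bottom flange: 190 × 30, A = 5 700 mm², y = 15 mm, Ī = 427 500 mm⁴.
Web: 10 × 190, A = 1 900 mm², y = 125 mm, Ī = 5 715 833 mm⁴.
Top flange: 190 × 30, A = 5 700 mm², y = 235 mm, Ī = 427 500 mm⁴.
Hole (subtracted): ⌀18, A = 254.469 mm², y = 15 mm, Ī = 5 153 mm⁴.
Centroid: ȳ = ΣA·y / ΣA = 127.146 mm.
Transfer each piece to the horizontal centroidal axis using Ī + A·d² with d = y − 127.146:
  bottom flange: d = -112.146 mm → contributes +72 114 431 mm⁴
  web: d = -2.14568 mm → contributes +5 724 581 mm⁴
  top flange: d = 107.854 mm → contributes +66 733 055 mm⁴
  hole: d = -112.146 mm → contributes −3 205 522 mm⁴
Total I = 141 366 544 mm⁴.

I_xx ≈ 1.414 × 10⁸ mm⁴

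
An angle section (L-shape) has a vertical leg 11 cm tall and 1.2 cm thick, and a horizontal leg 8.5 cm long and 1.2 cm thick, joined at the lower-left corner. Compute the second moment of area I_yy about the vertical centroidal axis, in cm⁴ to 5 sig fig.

I_yy ≈ 135.60 cm⁴

Break the section into simple shapes (no overlaps), measuring from the bottom-left corner of the bounding box.
Vertical leg: 1.2 × 11, A = 13.2 cm², x = 0.6 cm, Ī = 1.584 cm⁴.
Horizontal leg (remainder): 7.3 × 1.2, A = 8.76 cm², x = 4.85 cm, Ī = 38.9017 cm⁴.
Centroid: x̄ = ΣA·x / ΣA = 2.295355 cm.
Transfer each piece to the vertical centroidal axis using Ī + A·d² with d = x − 2.295355:
  vertical leg: d = -1.695355 cm → contributes +39.52383 cm⁴
  horizontal leg (remainder): d = 2.554645 cm → contributes +96.0713 cm⁴
Total I = 135.5951 cm⁴.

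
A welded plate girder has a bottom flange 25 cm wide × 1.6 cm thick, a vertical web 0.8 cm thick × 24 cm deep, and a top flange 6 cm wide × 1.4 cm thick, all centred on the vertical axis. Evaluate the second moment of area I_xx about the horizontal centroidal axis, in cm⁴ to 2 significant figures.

Treat the section as a set of non-overlapping primitives; coordinates are from the bounding-box lower-left.
Bottom plate: 25 × 1.6, A = 40 cm², y = 0.8 cm, Ī = 8.533 cm⁴.
Web plate: 0.8 × 24, A = 19.2 cm², y = 13.6 cm, Ī = 921.6 cm⁴.
Top plate: 6 × 1.4, A = 8.4 cm², y = 26.3 cm, Ī = 1.372 cm⁴.
Centroid: ȳ = ΣA·y / ΣA = 7.604 cm.
Transfer each piece to the horizontal centroidal axis using Ī + A·d² with d = y − 7.604:
  bottom plate: d = -6.804 cm → contributes +1 860 cm⁴
  web plate: d = 5.996 cm → contributes +1 612 cm⁴
  top plate: d = 18.7 cm → contributes +2 937 cm⁴
Total I = 6 410 cm⁴.

I_xx ≈ 6400 cm⁴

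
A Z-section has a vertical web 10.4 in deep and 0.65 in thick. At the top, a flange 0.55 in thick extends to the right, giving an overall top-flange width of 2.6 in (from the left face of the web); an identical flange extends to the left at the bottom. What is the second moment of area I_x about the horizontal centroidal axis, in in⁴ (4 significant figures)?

I_x ≈ 113.0 in⁴

Break the section into simple shapes (no overlaps), measuring from the bottom-left corner of the bounding box.
Web: 0.65 × 10.4, A = 6.76 in², y = 5.2 in, Ī = 60.9301 in⁴.
Top flange (beyond web): 1.95 × 0.55, A = 1.0725 in², y = 10.125 in, Ī = 0.0270359 in⁴.
Bottom flange (beyond web): 1.95 × 0.55, A = 1.0725 in², y = 0.275 in, Ī = 0.0270359 in⁴.
Centroid: ȳ = ΣA·y / ΣA = 5.2 in.
Transfer each piece to the horizontal centroidal axis using Ī + A·d² with d = y − 5.2:
  web: d = 0 in → contributes +60.9301 in⁴
  top flange (beyond web): d = 4.925 in → contributes +26.0412 in⁴
  bottom flange (beyond web): d = -4.925 in → contributes +26.0412 in⁴
Total I = 113.013 in⁴.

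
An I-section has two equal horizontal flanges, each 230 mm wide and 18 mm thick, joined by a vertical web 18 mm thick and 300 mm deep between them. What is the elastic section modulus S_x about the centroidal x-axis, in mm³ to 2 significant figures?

Decompose the section into non-overlapping parts with the origin at the bottom-left of its bounding rectangle.
Bottom flange: 230 × 18, A = 4 140 mm², y = 9 mm, Ī = 111 780 mm⁴.
Web: 18 × 300, A = 5 400 mm², y = 168 mm, Ī = 40 500 000 mm⁴.
Top flange: 230 × 18, A = 4 140 mm², y = 327 mm, Ī = 111 780 mm⁴.
By symmetry the centroid is at mid-height, ȳ = 168 mm.
Transfer each piece to the centroidal x-axis using Ī + A·d² with d = y − 168:
  bottom flange: d = -159 mm → contributes +104 775 120 mm⁴
  web: d = 0 mm → contributes +40 500 000 mm⁴
  top flange: d = 159 mm → contributes +104 775 120 mm⁴
Total I = 250 050 240 mm⁴.
Extreme fibre distance c = 168 mm; S = I/c = 1 488 394 mm³.

S_x ≈ 1.5 × 10⁶ mm³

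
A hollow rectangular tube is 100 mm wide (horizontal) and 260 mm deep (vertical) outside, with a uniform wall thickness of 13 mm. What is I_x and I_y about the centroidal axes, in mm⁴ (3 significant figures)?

I_x ≈ 6.75 × 10⁷ mm⁴, I_y ≈ 1.38 × 10⁷ mm⁴

Treat the section as a set of non-overlapping primitives; coordinates are from the bounding-box lower-left.
Outer rectangle: 100 × 260, A = 26 000 mm², y = 130 mm, Ī = 146 466 667 mm⁴.
Inner void (subtracted): 74 × 234, A = 17 316 mm², y = 130 mm, Ī = 79 012 908 mm⁴.
By symmetry the centroid is at mid-height, ȳ = 130 mm.
All pieces are centred on the centroidal x-axis, so I = ΣĪ (holes subtracted) = 67 453 759 mm⁴.
Repeating about the centroidal y-axis gives I_y = 13 764 799 mm⁴.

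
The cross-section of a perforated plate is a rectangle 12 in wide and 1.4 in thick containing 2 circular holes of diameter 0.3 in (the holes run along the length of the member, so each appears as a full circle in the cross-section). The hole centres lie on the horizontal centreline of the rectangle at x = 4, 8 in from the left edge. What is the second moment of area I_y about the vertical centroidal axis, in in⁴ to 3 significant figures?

I_y ≈ 201 in⁴

Decompose the section into non-overlapping parts with the origin at the bottom-left of its bounding rectangle.
Plate: 12 × 1.4, A = 16.8 in², x = 6 in, Ī = 201.6 in⁴.
Hole 1 (subtracted): ⌀0.3, A = 0.070686 in², x = 4 in, Ī = 0.00039761 in⁴.
Hole 2 (subtracted): ⌀0.3, A = 0.070686 in², x = 8 in, Ī = 0.00039761 in⁴.
By symmetry the centroid is at mid-width, x̄ = 6 in.
Transfer each piece to the vertical centroidal axis using Ī + A·d² with d = x − 6:
  plate: d = 0 in → contributes +201.6 in⁴
  hole 1: d = -2 in → contributes −0.28314 in⁴
  hole 2: d = 2 in → contributes −0.28314 in⁴
Total I = 201.03 in⁴.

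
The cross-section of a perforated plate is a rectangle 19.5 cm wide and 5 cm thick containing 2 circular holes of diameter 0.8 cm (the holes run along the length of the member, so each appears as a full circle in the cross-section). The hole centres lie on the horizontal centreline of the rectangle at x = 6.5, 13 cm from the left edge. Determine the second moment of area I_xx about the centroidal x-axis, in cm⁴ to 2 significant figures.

I_xx ≈ 200 cm⁴

Split into non-overlapping primitives; take the origin at the lower-left of the bounding box.
Plate: 19.5 × 5, A = 97.5 cm², y = 2.5 cm, Ī = 203.1 cm⁴.
Hole 1 (subtracted): ⌀0.8, A = 0.5027 cm², y = 2.5 cm, Ī = 0.02011 cm⁴.
Hole 2 (subtracted): ⌀0.8, A = 0.5027 cm², y = 2.5 cm, Ī = 0.02011 cm⁴.
By symmetry the centroid is at mid-height, ȳ = 2.5 cm.
All pieces are centred on the centroidal x-axis, so I = ΣĪ (holes subtracted) = 203.1 cm⁴.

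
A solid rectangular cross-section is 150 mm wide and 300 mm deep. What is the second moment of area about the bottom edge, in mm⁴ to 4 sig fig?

The section: 150 × 300, A = 45 000 mm², y = 150 mm, Ī = 337 500 000 mm⁴.
Transfer it to the bottom edge using Ī + A·d² with d = y − 0:
  the section: d = 150 mm → contributes +1 350 000 000 mm⁴
Total I = 1 350 000 000 mm⁴.

I_base ≈ 1.350 × 10⁹ mm⁴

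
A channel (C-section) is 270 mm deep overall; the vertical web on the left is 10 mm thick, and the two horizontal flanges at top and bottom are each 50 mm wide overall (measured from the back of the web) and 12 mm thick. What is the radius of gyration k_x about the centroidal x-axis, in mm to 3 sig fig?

k_x ≈ 94.1 mm

Split into non-overlapping primitives; take the origin at the lower-left of the bounding box.
Web: 10 × 270, A = 2 700 mm², y = 135 mm, Ī = 16 402 500 mm⁴.
Top flange (beyond web): 40 × 12, A = 480 mm², y = 264 mm, Ī = 5 760 mm⁴.
Bottom flange (beyond web): 40 × 12, A = 480 mm², y = 6 mm, Ī = 5 760 mm⁴.
By symmetry the centroid is at mid-height, ȳ = 135 mm.
Transfer each piece to the centroidal x-axis using Ī + A·d² with d = y − 135:
  web: d = 0 mm → contributes +16 402 500 mm⁴
  top flange (beyond web): d = 129 mm → contributes +7 993 440 mm⁴
  bottom flange (beyond web): d = -129 mm → contributes +7 993 440 mm⁴
Total I = 32 389 380 mm⁴.
Radius of gyration: k = √(I/A) = √(32 389 380 / 3 660) = 94.072 mm.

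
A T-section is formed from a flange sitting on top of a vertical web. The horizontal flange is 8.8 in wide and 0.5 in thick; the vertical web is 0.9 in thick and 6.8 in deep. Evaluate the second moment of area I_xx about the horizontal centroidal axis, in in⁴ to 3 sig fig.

I_xx ≈ 57.8 in⁴

Break the section into simple shapes (no overlaps), measuring from the bottom-left corner of the bounding box.
Flange: 8.8 × 0.5, A = 4.4 in², y = 7.05 in, Ī = 0.091667 in⁴.
Web: 0.9 × 6.8, A = 6.12 in², y = 3.4 in, Ī = 23.582 in⁴.
Centroid: ȳ = ΣA·y / ΣA = 4.9266 in.
Transfer each piece to the horizontal centroidal axis using Ī + A·d² with d = y − 4.9266:
  flange: d = 2.1234 in → contributes +19.93 in⁴
  web: d = -1.5266 in → contributes +37.845 in⁴
Total I = 57.776 in⁴.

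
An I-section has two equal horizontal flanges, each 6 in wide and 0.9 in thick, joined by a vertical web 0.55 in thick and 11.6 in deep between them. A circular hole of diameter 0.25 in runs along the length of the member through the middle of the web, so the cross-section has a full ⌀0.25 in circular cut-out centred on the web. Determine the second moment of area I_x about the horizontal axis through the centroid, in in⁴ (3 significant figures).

I_x ≈ 494 in⁴

Split into non-overlapping primitives; take the origin at the lower-left of the bounding box.
Bottom flange: 6 × 0.9, A = 5.4 in², y = 0.45 in, Ī = 0.3645 in⁴.
Web: 0.55 × 11.6, A = 6.38 in², y = 6.7 in, Ī = 71.541 in⁴.
Top flange: 6 × 0.9, A = 5.4 in², y = 12.95 in, Ī = 0.3645 in⁴.
Hole (subtracted): ⌀0.25, A = 0.049087 in², y = 6.7 in, Ī = 0.00019175 in⁴.
By symmetry the centroid is at mid-height, ȳ = 6.7 in.
Transfer each piece to the horizontal axis through the centroid using Ī + A·d² with d = y − 6.7:
  bottom flange: d = -6.25 in → contributes +211.3 in⁴
  web: d = 0 in → contributes +71.541 in⁴
  top flange: d = 6.25 in → contributes +211.3 in⁴
  hole: d = 0 in → contributes −0.00019175 in⁴
Total I = 494.14 in⁴.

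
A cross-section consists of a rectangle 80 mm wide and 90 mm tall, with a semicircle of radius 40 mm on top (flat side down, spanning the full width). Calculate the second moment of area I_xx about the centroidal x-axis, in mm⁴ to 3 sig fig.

Break the section into simple shapes (no overlaps), measuring from the bottom-left corner of the bounding box.
Rectangular body: 80 × 90, A = 7 200 mm², y = 45 mm, Ī = 4 860 000 mm⁴.
Semicircular cap: semicircle r = 40, A = 2513.3 mm², y = 106.98 mm, Ī = 280 978 mm⁴.
Centroid: ȳ = ΣA·y / ΣA = 61.036 mm.
Transfer each piece to the centroidal x-axis using Ī + A·d² with d = y − 61.036:
  rectangular body: d = -16.036 mm → contributes +6 711 550 mm⁴
  semicircular cap: d = 45.94 mm → contributes +5 585 277 mm⁴
Total I = 12 296 827 mm⁴.

I_xx ≈ 1.23 × 10⁷ mm⁴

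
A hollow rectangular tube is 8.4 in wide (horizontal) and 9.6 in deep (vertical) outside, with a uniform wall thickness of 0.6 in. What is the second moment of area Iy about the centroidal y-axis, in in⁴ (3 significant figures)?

Iy ≈ 213 in⁴

Decompose the section into non-overlapping parts with the origin at the bottom-left of its bounding rectangle.
Outer rectangle: 8.4 × 9.6, A = 80.64 in², x = 4.2 in, Ī = 474.16 in⁴.
Inner void (subtracted): 7.2 × 8.4, A = 60.48 in², x = 4.2 in, Ī = 261.27 in⁴.
By symmetry the centroid is at mid-width, x̄ = 4.2 in.
All pieces are centred on the centroidal y-axis, so I = ΣĪ (holes subtracted) = 212.89 in⁴.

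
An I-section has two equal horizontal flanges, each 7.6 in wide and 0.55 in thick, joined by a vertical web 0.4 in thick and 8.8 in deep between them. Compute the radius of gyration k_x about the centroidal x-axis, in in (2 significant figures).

k_x ≈ 4.2 in

Decompose the section into non-overlapping parts with the origin at the bottom-left of its bounding rectangle.
Bottom flange: 7.6 × 0.55, A = 4.18 in², y = 0.275 in, Ī = 0.1054 in⁴.
Web: 0.4 × 8.8, A = 3.52 in², y = 4.95 in, Ī = 22.72 in⁴.
Top flange: 7.6 × 0.55, A = 4.18 in², y = 9.625 in, Ī = 0.1054 in⁴.
By symmetry the centroid is at mid-height, ȳ = 4.95 in.
Transfer each piece to the centroidal x-axis using Ī + A·d² with d = y − 4.95:
  bottom flange: d = -4.675 in → contributes +91.46 in⁴
  web: d = 0 in → contributes +22.72 in⁴
  top flange: d = 4.675 in → contributes +91.46 in⁴
Total I = 205.6 in⁴.
Radius of gyration: k = √(I/A) = √(205.6 / 11.88) = 4.16 in.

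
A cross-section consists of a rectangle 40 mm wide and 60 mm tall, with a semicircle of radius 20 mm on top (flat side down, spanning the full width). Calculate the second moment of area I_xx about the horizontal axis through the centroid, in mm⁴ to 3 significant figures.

Decompose the section into non-overlapping parts with the origin at the bottom-left of its bounding rectangle.
Rectangular body: 40 × 60, A = 2 400 mm², y = 30 mm, Ī = 720 000 mm⁴.
Semicircular cap: semicircle r = 20, A = 628.32 mm², y = 68.488 mm, Ī = 17 561 mm⁴.
Centroid: ȳ = ΣA·y / ΣA = 37.986 mm.
Transfer each piece to the horizontal axis through the centroid using Ī + A·d² with d = y − 37.986:
  rectangular body: d = -7.9856 mm → contributes +873 047 mm⁴
  semicircular cap: d = 30.503 mm → contributes +602 157 mm⁴
Total I = 1 475 204 mm⁴.

I_xx ≈ 1.48 × 10⁶ mm⁴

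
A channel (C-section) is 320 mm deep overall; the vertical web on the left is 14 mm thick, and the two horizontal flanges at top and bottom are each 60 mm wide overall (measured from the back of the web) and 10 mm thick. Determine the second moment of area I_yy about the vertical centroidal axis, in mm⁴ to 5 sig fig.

I_yy ≈ 9.2233 × 10⁵ mm⁴

Split into non-overlapping primitives; take the origin at the lower-left of the bounding box.
Web: 14 × 320, A = 4 480 mm², x = 7 mm, Ī = 73173.33 mm⁴.
Top flange (beyond web): 46 × 10, A = 460 mm², x = 37 mm, Ī = 81113.33 mm⁴.
Bottom flange (beyond web): 46 × 10, A = 460 mm², x = 37 mm, Ī = 81113.33 mm⁴.
Centroid: x̄ = ΣA·x / ΣA = 12.11111 mm.
Transfer each piece to the vertical centroidal axis using Ī + A·d² with d = x − 12.11111:
  web: d = -5.111111 mm → contributes +190206.4 mm⁴
  top flange (beyond web): d = 24.88889 mm → contributes +366063.5 mm⁴
  bottom flange (beyond web): d = 24.88889 mm → contributes +366063.5 mm⁴
Total I = 922333.3 mm⁴.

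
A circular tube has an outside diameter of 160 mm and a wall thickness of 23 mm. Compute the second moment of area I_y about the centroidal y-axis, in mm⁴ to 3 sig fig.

Treat the section as a set of non-overlapping primitives; coordinates are from the bounding-box lower-left.
Outer circle: ⌀160, A = 20 106 mm², x = 80 mm, Ī = 32 169 909 mm⁴.
Bore (subtracted): ⌀114, A = 10 207 mm², x = 80 mm, Ī = 8 290 664 mm⁴.
By symmetry the centroid is at mid-width, x̄ = 80 mm.
All pieces are centred on the centroidal y-axis, so I = ΣĪ (holes subtracted) = 23 879 245 mm⁴.

I_y ≈ 2.39 × 10⁷ mm⁴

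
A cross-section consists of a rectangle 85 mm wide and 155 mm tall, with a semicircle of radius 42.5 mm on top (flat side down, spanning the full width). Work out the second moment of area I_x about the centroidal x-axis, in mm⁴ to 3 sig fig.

I_x ≈ 4.80 × 10⁷ mm⁴

Treat the section as a set of non-overlapping primitives; coordinates are from the bounding-box lower-left.
Rectangular body: 85 × 155, A = 13 175 mm², y = 77.5 mm, Ī = 26 377 448 mm⁴.
Semicircular cap: semicircle r = 42.5, A = 2837.3 mm², y = 173.04 mm, Ī = 358 086 mm⁴.
Centroid: ȳ = ΣA·y / ΣA = 94.429 mm.
Transfer each piece to the centroidal x-axis using Ī + A·d² with d = y − 94.429:
  rectangular body: d = -16.929 mm → contributes +30 153 080 mm⁴
  semicircular cap: d = 78.609 mm → contributes +17 890 532 mm⁴
Total I = 48 043 612 mm⁴.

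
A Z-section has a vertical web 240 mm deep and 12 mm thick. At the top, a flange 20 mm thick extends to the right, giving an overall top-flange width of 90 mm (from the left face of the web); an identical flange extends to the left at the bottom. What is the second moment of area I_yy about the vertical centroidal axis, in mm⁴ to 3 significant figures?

Split into non-overlapping primitives; take the origin at the lower-left of the bounding box.
Web: 12 × 240, A = 2 880 mm², x = 84 mm, Ī = 34 560 mm⁴.
Top flange (beyond web): 78 × 20, A = 1 560 mm², x = 129 mm, Ī = 790 920 mm⁴.
Bottom flange (beyond web): 78 × 20, A = 1 560 mm², x = 39 mm, Ī = 790 920 mm⁴.
Centroid: x̄ = ΣA·x / ΣA = 84 mm.
Transfer each piece to the vertical centroidal axis using Ī + A·d² with d = x − 84:
  web: d = 0 mm → contributes +34 560 mm⁴
  top flange (beyond web): d = 45 mm → contributes +3 949 920 mm⁴
  bottom flange (beyond web): d = -45 mm → contributes +3 949 920 mm⁴
Total I = 7 934 400 mm⁴.

I_yy ≈ 7.93 × 10⁶ mm⁴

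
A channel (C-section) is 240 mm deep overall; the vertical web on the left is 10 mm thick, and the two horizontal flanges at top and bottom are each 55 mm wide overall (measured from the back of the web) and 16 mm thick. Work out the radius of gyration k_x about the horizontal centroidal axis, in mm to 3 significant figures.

k_x ≈ 87.8 mm

Break the section into simple shapes (no overlaps), measuring from the bottom-left corner of the bounding box.
Web: 10 × 240, A = 2 400 mm², y = 120 mm, Ī = 11 520 000 mm⁴.
Top flange (beyond web): 45 × 16, A = 720 mm², y = 232 mm, Ī = 15 360 mm⁴.
Bottom flange (beyond web): 45 × 16, A = 720 mm², y = 8 mm, Ī = 15 360 mm⁴.
By symmetry the centroid is at mid-height, ȳ = 120 mm.
Transfer each piece to the horizontal centroidal axis using Ī + A·d² with d = y − 120:
  web: d = 0 mm → contributes +11 520 000 mm⁴
  top flange (beyond web): d = 112 mm → contributes +9 047 040 mm⁴
  bottom flange (beyond web): d = -112 mm → contributes +9 047 040 mm⁴
Total I = 29 614 080 mm⁴.
Radius of gyration: k = √(I/A) = √(29 614 080 / 3 840) = 87.818 mm.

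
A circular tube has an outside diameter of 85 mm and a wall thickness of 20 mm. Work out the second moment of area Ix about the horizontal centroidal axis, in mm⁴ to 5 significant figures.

Treat the section as a set of non-overlapping primitives; coordinates are from the bounding-box lower-left.
Outer circle: ⌀85, A = 5674.502 mm², y = 42.5 mm, Ī = 2 562 392 mm⁴.
Bore (subtracted): ⌀45, A = 1590.431 mm², y = 42.5 mm, Ī = 201 289 mm⁴.
By symmetry the centroid is at mid-height, ȳ = 42.5 mm.
All pieces are centred on the horizontal centroidal axis, so I = ΣĪ (holes subtracted) = 2 361 103 mm⁴.

Ix ≈ 2.3611 × 10⁶ mm⁴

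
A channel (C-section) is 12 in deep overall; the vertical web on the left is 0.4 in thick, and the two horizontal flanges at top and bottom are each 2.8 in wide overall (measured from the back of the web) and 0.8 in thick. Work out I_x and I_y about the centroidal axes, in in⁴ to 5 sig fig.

Treat the section as a set of non-overlapping primitives; coordinates are from the bounding-box lower-left.
Web: 0.4 × 12, A = 4.8 in², y = 6 in, Ī = 57.6 in⁴.
Top flange (beyond web): 2.4 × 0.8, A = 1.92 in², y = 11.6 in, Ī = 0.1024 in⁴.
Bottom flange (beyond web): 2.4 × 0.8, A = 1.92 in², y = 0.4 in, Ī = 0.1024 in⁴.
By symmetry the centroid is at mid-height, ȳ = 6 in.
Transfer each piece to the centroidal x-axis using Ī + A·d² with d = y − 6:
  web: d = 0 in → contributes +57.6 in⁴
  top flange (beyond web): d = 5.6 in → contributes +60.3136 in⁴
  bottom flange (beyond web): d = -5.6 in → contributes +60.3136 in⁴
Total I = 178.2272 in⁴.
For the y-axis: x̄ = 0.8222222 in.
Repeating about the centroidal y-axis gives I_y = 6.088533 in⁴.

I_x ≈ 178.23 in⁴, I_y ≈ 6.0885 in⁴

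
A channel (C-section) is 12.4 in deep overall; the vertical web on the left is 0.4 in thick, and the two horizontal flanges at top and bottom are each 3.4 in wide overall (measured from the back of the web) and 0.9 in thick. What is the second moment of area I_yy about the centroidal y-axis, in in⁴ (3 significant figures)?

I_yy ≈ 11.6 in⁴

Break the section into simple shapes (no overlaps), measuring from the bottom-left corner of the bounding box.
Web: 0.4 × 12.4, A = 4.96 in², x = 0.2 in, Ī = 0.066133 in⁴.
Top flange (beyond web): 3 × 0.9, A = 2.7 in², x = 1.9 in, Ī = 2.025 in⁴.
Bottom flange (beyond web): 3 × 0.9, A = 2.7 in², x = 1.9 in, Ī = 2.025 in⁴.
Centroid: x̄ = ΣA·x / ΣA = 1.0861 in.
Transfer each piece to the centroidal y-axis using Ī + A·d² with d = x − 1.0861:
  web: d = -0.8861 in → contributes +3.9606 in⁴
  top flange (beyond web): d = 0.8139 in → contributes +3.8136 in⁴
  bottom flange (beyond web): d = 0.8139 in → contributes +3.8136 in⁴
Total I = 11.588 in⁴.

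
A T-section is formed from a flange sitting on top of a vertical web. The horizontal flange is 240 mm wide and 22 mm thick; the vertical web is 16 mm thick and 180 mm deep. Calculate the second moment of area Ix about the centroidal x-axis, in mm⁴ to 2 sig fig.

Decompose the section into non-overlapping parts with the origin at the bottom-left of its bounding rectangle.
Flange: 240 × 22, A = 5 280 mm², y = 191 mm, Ī = 212 960 mm⁴.
Web: 16 × 180, A = 2 880 mm², y = 90 mm, Ī = 7 776 000 mm⁴.
Centroid: ȳ = ΣA·y / ΣA = 155.4 mm.
Transfer each piece to the centroidal x-axis using Ī + A·d² with d = y − 155.4:
  flange: d = 35.65 mm → contributes +6 922 324 mm⁴
  web: d = -65.35 mm → contributes +20 076 500 mm⁴
Total I = 26 998 824 mm⁴.

Ix ≈ 2.7 × 10⁷ mm⁴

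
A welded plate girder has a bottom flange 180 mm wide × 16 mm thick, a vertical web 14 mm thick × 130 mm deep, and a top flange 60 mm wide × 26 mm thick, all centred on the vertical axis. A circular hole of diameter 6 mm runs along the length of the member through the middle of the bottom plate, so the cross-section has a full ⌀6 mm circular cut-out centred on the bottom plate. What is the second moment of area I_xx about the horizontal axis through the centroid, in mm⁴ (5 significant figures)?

I_xx ≈ 2.6200 × 10⁷ mm⁴

Break the section into simple shapes (no overlaps), measuring from the bottom-left corner of the bounding box.
Bottom plate: 180 × 16, A = 2 880 mm², y = 8 mm, Ī = 61 440 mm⁴.
Web plate: 14 × 130, A = 1 820 mm², y = 81 mm, Ī = 2 563 167 mm⁴.
Top plate: 60 × 26, A = 1 560 mm², y = 159 mm, Ī = 87 880 mm⁴.
Hole (subtracted): ⌀6, A = 28.27433 mm², y = 8 mm, Ī = 63.61725 mm⁴.
Centroid: ȳ = ΣA·y / ΣA = 67.12006 mm.
Transfer each piece to the horizontal axis through the centroid using Ī + A·d² with d = y − 67.12006:
  bottom plate: d = -59.12006 mm → contributes +10 127 563 mm⁴
  web plate: d = 13.87994 mm → contributes +2 913 795 mm⁴
  top plate: d = 91.87994 mm → contributes +13 257 280 mm⁴
  hole: d = -59.12006 mm → contributes −98887.55 mm⁴
Total I = 26 199 750 mm⁴.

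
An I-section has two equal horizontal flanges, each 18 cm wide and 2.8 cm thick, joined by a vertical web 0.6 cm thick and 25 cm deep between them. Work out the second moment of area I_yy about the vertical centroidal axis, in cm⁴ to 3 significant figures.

I_yy ≈ 2720 cm⁴

Split into non-overlapping primitives; take the origin at the lower-left of the bounding box.
Bottom flange: 18 × 2.8, A = 50.4 cm², x = 9 cm, Ī = 1360.8 cm⁴.
Web: 0.6 × 25, A = 15 cm², x = 9 cm, Ī = 0.45 cm⁴.
Top flange: 18 × 2.8, A = 50.4 cm², x = 9 cm, Ī = 1360.8 cm⁴.
By symmetry the centroid is at mid-width, x̄ = 9 cm.
All pieces are centred on the vertical centroidal axis, so I = ΣĪ = 2722.1 cm⁴.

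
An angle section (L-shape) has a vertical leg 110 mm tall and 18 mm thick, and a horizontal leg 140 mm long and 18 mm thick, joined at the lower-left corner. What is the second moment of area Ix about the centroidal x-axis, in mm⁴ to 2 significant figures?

Split into non-overlapping primitives; take the origin at the lower-left of the bounding box.
Vertical leg: 18 × 110, A = 1 980 mm², y = 55 mm, Ī = 1 996 500 mm⁴.
Horizontal leg (remainder): 122 × 18, A = 2 196 mm², y = 9 mm, Ī = 59 292 mm⁴.
Centroid: ȳ = ΣA·y / ΣA = 30.81 mm.
Transfer each piece to the centroidal x-axis using Ī + A·d² with d = y − 30.81:
  vertical leg: d = 24.19 mm → contributes +3 155 076 mm⁴
  horizontal leg (remainder): d = -21.81 mm → contributes +1 103 910 mm⁴
Total I = 4 258 986 mm⁴.

Ix ≈ 4.3 × 10⁶ mm⁴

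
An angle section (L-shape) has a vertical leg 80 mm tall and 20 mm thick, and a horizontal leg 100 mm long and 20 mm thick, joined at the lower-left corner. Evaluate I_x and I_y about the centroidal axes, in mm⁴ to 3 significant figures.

I_x ≈ 1.63 × 10⁶ mm⁴, I_y ≈ 2.91 × 10⁶ mm⁴

Break the section into simple shapes (no overlaps), measuring from the bottom-left corner of the bounding box.
Vertical leg: 20 × 80, A = 1 600 mm², y = 40 mm, Ī = 853 333 mm⁴.
Horizontal leg (remainder): 80 × 20, A = 1 600 mm², y = 10 mm, Ī = 53 333 mm⁴.
Centroid: ȳ = ΣA·y / ΣA = 25 mm.
Transfer each piece to the centroidal x-axis using Ī + A·d² with d = y − 25:
  vertical leg: d = 15 mm → contributes +1 213 333 mm⁴
  horizontal leg (remainder): d = -15 mm → contributes +413 333 mm⁴
Total I = 1 626 667 mm⁴.
For the y-axis: x̄ = 35 mm.
Repeating about the centroidal y-axis gives I_y = 2 906 667 mm⁴.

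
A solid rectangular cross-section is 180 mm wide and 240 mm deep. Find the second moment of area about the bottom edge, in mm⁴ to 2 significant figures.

The section: 180 × 240, A = 43 200 mm², y = 120 mm, Ī = 207 360 000 mm⁴.
Transfer it to a horizontal axis along the bottom face using Ī + A·d² with d = y − 0:
  the section: d = 120 mm → contributes +829 440 000 mm⁴
Total I = 829 440 000 mm⁴.

I_base ≈ 8.3 × 10⁸ mm⁴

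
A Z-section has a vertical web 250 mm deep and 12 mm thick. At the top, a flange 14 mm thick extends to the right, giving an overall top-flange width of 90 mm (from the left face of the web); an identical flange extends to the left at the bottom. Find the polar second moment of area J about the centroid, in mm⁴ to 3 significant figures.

J ≈ 5.16 × 10⁷ mm⁴

Break the section into simple shapes (no overlaps), measuring from the bottom-left corner of the bounding box.
Web: 12 × 250, A = 3 000 mm², y = 125 mm, Ī = 15 625 000 mm⁴.
Top flange (beyond web): 78 × 14, A = 1 092 mm², y = 243 mm, Ī = 17 836 mm⁴.
Bottom flange (beyond web): 78 × 14, A = 1 092 mm², y = 7 mm, Ī = 17 836 mm⁴.
Centroid: ȳ = ΣA·y / ΣA = 125 mm.
Transfer each piece to the centroidal x-axis using Ī + A·d² with d = y − 125:
  web: d = 0 mm → contributes +15 625 000 mm⁴
  top flange (beyond web): d = 118 mm → contributes +15 222 844 mm⁴
  bottom flange (beyond web): d = -118 mm → contributes +15 222 844 mm⁴
Total I = 46 070 688 mm⁴.
For the y-axis: x̄ = 84 mm.
Repeating about the centroidal y-axis gives I_y = 5 565 888 mm⁴.
Polar second moment: J = I_x + I_y = 51 636 576 mm⁴.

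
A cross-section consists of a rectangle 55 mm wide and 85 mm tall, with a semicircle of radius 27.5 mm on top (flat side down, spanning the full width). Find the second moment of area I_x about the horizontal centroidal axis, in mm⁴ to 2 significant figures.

I_x ≈ 5.7 × 10⁶ mm⁴

Treat the section as a set of non-overlapping primitives; coordinates are from the bounding-box lower-left.
Rectangular body: 55 × 85, A = 4 675 mm², y = 42.5 mm, Ī = 2 814 740 mm⁴.
Semicircular cap: semicircle r = 27.5, A = 1 188 mm², y = 96.67 mm, Ī = 62 772 mm⁴.
Centroid: ȳ = ΣA·y / ΣA = 53.48 mm.
Transfer each piece to the horizontal centroidal axis using Ī + A·d² with d = y − 53.48:
  rectangular body: d = -10.98 mm → contributes +3 377 942 mm⁴
  semicircular cap: d = 43.2 mm → contributes +2 279 236 mm⁴
Total I = 5 657 178 mm⁴.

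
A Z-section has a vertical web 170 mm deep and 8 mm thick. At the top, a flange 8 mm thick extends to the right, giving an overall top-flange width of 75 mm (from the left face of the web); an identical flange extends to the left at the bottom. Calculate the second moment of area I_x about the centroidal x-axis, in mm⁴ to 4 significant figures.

Treat the section as a set of non-overlapping primitives; coordinates are from the bounding-box lower-left.
Web: 8 × 170, A = 1 360 mm², y = 85 mm, Ī = 3 275 333 mm⁴.
Top flange (beyond web): 67 × 8, A = 536 mm², y = 166 mm, Ī = 2858.67 mm⁴.
Bottom flange (beyond web): 67 × 8, A = 536 mm², y = 4 mm, Ī = 2858.67 mm⁴.
Centroid: ȳ = ΣA·y / ΣA = 85 mm.
Transfer each piece to the centroidal x-axis using Ī + A·d² with d = y − 85:
  web: d = 0 mm → contributes +3 275 333 mm⁴
  top flange (beyond web): d = 81 mm → contributes +3 519 555 mm⁴
  bottom flange (beyond web): d = -81 mm → contributes +3 519 555 mm⁴
Total I = 10 314 443 mm⁴.

I_x ≈ 1.031 × 10⁷ mm⁴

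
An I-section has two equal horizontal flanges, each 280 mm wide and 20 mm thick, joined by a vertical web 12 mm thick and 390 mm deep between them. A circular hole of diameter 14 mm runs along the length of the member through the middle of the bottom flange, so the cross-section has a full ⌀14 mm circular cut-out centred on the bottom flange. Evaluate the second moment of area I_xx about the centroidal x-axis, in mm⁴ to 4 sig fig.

I_xx ≈ 5.238 × 10⁸ mm⁴

Decompose the section into non-overlapping parts with the origin at the bottom-left of its bounding rectangle.
Bottom flange: 280 × 20, A = 5 600 mm², y = 10 mm, Ī = 186 667 mm⁴.
Web: 12 × 390, A = 4 680 mm², y = 215 mm, Ī = 59 319 000 mm⁴.
Top flange: 280 × 20, A = 5 600 mm², y = 420 mm, Ī = 186 667 mm⁴.
Hole (subtracted): ⌀14, A = 153.938 mm², y = 10 mm, Ī = 1885.74 mm⁴.
Centroid: ȳ = ΣA·y / ΣA = 217.007 mm.
Transfer each piece to the centroidal x-axis using Ī + A·d² with d = y − 217.007:
  bottom flange: d = -207.007 mm → contributes +240 156 572 mm⁴
  web: d = -2.00669 mm → contributes +59 337 845 mm⁴
  top flange: d = 202.993 mm → contributes +230 941 861 mm⁴
  hole: d = -207.007 mm → contributes −6 598 403 mm⁴
Total I = 523 837 876 mm⁴.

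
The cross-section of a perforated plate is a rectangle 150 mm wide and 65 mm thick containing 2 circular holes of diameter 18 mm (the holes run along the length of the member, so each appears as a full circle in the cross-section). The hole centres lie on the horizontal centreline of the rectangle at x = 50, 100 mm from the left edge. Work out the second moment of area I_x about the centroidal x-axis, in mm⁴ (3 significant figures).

Treat the section as a set of non-overlapping primitives; coordinates are from the bounding-box lower-left.
Plate: 150 × 65, A = 9 750 mm², y = 32.5 mm, Ī = 3 432 813 mm⁴.
Hole 1 (subtracted): ⌀18, A = 254.47 mm², y = 32.5 mm, Ī = 5 153 mm⁴.
Hole 2 (subtracted): ⌀18, A = 254.47 mm², y = 32.5 mm, Ī = 5 153 mm⁴.
By symmetry the centroid is at mid-height, ȳ = 32.5 mm.
All pieces are centred on the centroidal x-axis, so I = ΣĪ (holes subtracted) = 3 422 507 mm⁴.

I_x ≈ 3.42 × 10⁶ mm⁴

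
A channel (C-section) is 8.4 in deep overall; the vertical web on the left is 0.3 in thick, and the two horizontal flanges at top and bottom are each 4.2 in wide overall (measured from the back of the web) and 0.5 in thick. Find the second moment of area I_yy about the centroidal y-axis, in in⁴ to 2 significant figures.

Treat the section as a set of non-overlapping primitives; coordinates are from the bounding-box lower-left.
Web: 0.3 × 8.4, A = 2.52 in², x = 0.15 in, Ī = 0.0189 in⁴.
Top flange (beyond web): 3.9 × 0.5, A = 1.95 in², x = 2.25 in, Ī = 2.472 in⁴.
Bottom flange (beyond web): 3.9 × 0.5, A = 1.95 in², x = 2.25 in, Ī = 2.472 in⁴.
Centroid: x̄ = ΣA·x / ΣA = 1.426 in.
Transfer each piece to the centroidal y-axis using Ī + A·d² with d = x − 1.426:
  web: d = -1.276 in → contributes +4.12 in⁴
  top flange (beyond web): d = 0.8243 in → contributes +3.797 in⁴
  bottom flange (beyond web): d = 0.8243 in → contributes +3.797 in⁴
Total I = 11.71 in⁴.

I_yy ≈ 12 in⁴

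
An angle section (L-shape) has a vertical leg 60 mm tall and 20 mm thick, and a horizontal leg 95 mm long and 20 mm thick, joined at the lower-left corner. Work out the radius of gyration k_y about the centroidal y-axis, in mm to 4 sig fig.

Treat the section as a set of non-overlapping primitives; coordinates are from the bounding-box lower-left.
Vertical leg: 20 × 60, A = 1 200 mm², x = 10 mm, Ī = 40 000 mm⁴.
Horizontal leg (remainder): 75 × 20, A = 1 500 mm², x = 57.5 mm, Ī = 703 125 mm⁴.
Centroid: x̄ = ΣA·x / ΣA = 36.3889 mm.
Transfer each piece to the centroidal y-axis using Ī + A·d² with d = x − 36.3889:
  vertical leg: d = -26.3889 mm → contributes +875 648 mm⁴
  horizontal leg (remainder): d = 21.1111 mm → contributes +1 371 644 mm⁴
Total I = 2 247 292 mm⁴.
Radius of gyration: k = √(I/A) = √(2 247 292 / 2 700) = 28.8501 mm.

k_y ≈ 28.85 mm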